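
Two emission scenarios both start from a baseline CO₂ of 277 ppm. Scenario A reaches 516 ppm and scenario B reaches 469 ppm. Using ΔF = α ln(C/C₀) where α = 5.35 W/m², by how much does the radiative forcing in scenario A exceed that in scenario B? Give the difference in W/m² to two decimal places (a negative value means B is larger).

ΔF_A − ΔF_B = 0.51 W/m²

ΔF_A = 5.35 ln(516/277) = 5.35 × 0.62209 = 3.3282 W/m².
ΔF_B = 5.35 ln(469/277) = 5.35 × 0.52659 = 2.8173 W/m².
Difference: 3.3282 − 2.8173 = 0.5109 W/m².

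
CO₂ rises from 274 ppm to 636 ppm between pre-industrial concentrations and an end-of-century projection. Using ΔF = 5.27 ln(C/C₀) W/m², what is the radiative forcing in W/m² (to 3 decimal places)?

ΔF = 4.438 W/m²

CO₂: 5.27 × ln(636/274) = 5.27 × ln(2.32117) = 5.27 × 0.84207 = 4.4377 W/m².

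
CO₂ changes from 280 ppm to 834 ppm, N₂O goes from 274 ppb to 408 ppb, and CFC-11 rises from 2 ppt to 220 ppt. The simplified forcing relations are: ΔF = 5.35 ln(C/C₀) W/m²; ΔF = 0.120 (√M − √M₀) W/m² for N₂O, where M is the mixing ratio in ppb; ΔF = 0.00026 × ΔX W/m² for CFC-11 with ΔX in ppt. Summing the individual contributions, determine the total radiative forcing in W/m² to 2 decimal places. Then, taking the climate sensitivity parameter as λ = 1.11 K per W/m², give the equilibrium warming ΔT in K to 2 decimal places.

CO₂: 5.35 × ln(834/280) = 5.35 × ln(2.97857) = 5.35 × 1.09144 = 5.8392 W/m².
N₂O: 0.120 × (√408 − √274) = 0.120 × (20.1990 − 16.5529) = 0.120 × 3.6461 = 0.4375 W/m².
CFC-11: ΔF = 0.00026 × (220 − 2) = 0.00026 × 218 = 0.0567 W/m².
Total ΔF = 5.8392 + 0.4375 + 0.0567 = 6.3334 W/m².
ΔT = λ ΔF = 1.11 × 6.33 = 7.0263 K.

ΔF = 6.33 W/m²; ΔT = 7.03 K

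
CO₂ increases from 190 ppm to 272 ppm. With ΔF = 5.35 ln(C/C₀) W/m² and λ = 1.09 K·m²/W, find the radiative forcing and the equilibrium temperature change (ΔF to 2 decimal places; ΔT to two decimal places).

ΔF = 1.92 W/m²; ΔT = 2.09 K

CO₂: 5.35 × ln(272/190) = 5.35 × ln(1.43158) = 5.35 × 0.35878 = 1.9195 W/m².
ΔT = λ ΔF = 1.09 × 1.92 = 2.0928 K.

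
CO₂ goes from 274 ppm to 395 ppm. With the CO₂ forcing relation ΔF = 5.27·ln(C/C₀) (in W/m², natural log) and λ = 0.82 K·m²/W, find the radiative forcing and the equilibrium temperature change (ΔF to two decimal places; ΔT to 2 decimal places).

CO₂: 5.27 × ln(395/274) = 5.27 × ln(1.44161) = 5.27 × 0.36576 = 1.9276 W/m².
ΔT = λ ΔF = 0.82 × 1.93 = 1.5826 K.

ΔF = 1.93 W/m²; ΔT = 1.58 K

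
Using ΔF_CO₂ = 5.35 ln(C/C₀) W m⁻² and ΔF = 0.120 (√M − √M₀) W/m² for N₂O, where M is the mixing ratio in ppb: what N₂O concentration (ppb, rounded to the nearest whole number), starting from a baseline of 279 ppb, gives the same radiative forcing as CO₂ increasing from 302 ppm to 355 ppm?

M ≈ 572 ppb

CO₂ forcing: 5.35 × ln(355/302) = 5.35 × 0.161691 = 0.86505 W/m².
Set 0.120(√M − √279) = 0.86505: √M = 0.86505/0.120 + √279 = 7.2088 + 16.7033 = 23.9121.
M = (23.9121)² = 571.79 ppb.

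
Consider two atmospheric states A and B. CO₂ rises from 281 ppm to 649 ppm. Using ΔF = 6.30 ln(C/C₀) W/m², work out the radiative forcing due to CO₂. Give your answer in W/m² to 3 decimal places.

ΔF = 5.274 W/m²

CO₂ absorption bands are partially saturated, so forcing scales with the logarithm of the concentration ratio.
CO₂: 6.30 × ln(649/281) = 6.30 × ln(2.30961) = 6.30 × 0.83708 = 5.2736 W/m².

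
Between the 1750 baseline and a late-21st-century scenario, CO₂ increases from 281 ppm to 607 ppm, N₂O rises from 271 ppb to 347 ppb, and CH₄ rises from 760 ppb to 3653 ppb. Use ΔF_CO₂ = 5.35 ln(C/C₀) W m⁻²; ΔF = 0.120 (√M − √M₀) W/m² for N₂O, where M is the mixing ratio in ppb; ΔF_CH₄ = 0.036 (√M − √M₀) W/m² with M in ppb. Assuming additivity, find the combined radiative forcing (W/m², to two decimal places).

CO₂: 5.35 × ln(607/281) = 5.35 × ln(2.16014) = 5.35 × 0.77017 = 4.1204 W/m².
N₂O: 0.120 × (√347 − √271) = 0.120 × (18.6279 − 16.4621) = 0.120 × 2.1658 = 0.2599 W/m².
CH₄: 0.036 × (√3653 − √760) = 0.036 × (60.4401 − 27.5681) = 0.036 × 32.8720 = 1.1834 W/m².
Total ΔF = 4.1204 + 0.2599 + 1.1834 = 5.5637 W/m².

ΔF = 5.56 W/m²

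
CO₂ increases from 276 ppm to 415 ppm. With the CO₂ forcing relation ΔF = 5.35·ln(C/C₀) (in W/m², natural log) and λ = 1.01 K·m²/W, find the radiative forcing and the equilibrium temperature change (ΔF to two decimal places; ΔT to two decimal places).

ΔF = 2.18 W/m²; ΔT = 2.20 K

CO₂: 5.35 × ln(415/276) = 5.35 × ln(1.50362) = 5.35 × 0.40788 = 2.1822 W/m².
ΔT = λ ΔF = 1.01 × 2.18 = 2.2018 K.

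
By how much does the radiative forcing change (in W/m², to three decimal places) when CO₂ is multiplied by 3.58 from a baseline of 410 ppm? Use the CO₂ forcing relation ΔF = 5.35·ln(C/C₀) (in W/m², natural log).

ΔF = 6.823 W/m²

Because the forcing depends only on the ratio C/C₀, the initial concentration does not enter.
ΔF = 5.35 × ln(3.58) = 5.35 × 1.27536 = 6.8232 W/m².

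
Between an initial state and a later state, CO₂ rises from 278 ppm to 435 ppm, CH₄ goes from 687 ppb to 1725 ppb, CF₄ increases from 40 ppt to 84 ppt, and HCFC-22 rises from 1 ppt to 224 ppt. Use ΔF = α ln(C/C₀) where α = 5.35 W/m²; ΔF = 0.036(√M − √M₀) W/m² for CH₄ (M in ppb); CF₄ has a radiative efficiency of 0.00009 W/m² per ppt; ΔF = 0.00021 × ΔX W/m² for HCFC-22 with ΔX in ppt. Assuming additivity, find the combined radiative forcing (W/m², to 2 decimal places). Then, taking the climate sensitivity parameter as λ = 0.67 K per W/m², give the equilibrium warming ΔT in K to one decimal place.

ΔF = 3.00 W/m²; ΔT = 2.0 K

CO₂: 5.35 × ln(435/278) = 5.35 × ln(1.56475) = 5.35 × 0.44773 = 2.3954 W/m².
CH₄: 0.036 × (√1725 − √687) = 0.036 × (41.5331 − 26.2107) = 0.036 × 15.3224 = 0.5516 W/m².
CF₄: ΔF = 0.00009 × (84 − 40) = 0.00009 × 44 = 0.0040 W/m².
HCFC-22: ΔF = 0.00021 × (224 − 1) = 0.00021 × 223 = 0.0468 W/m².
Total ΔF = 2.3954 + 0.5516 + 0.0040 + 0.0468 = 2.9978 W/m².
ΔT = λ ΔF = 0.67 × 3.00 = 2.0100 K.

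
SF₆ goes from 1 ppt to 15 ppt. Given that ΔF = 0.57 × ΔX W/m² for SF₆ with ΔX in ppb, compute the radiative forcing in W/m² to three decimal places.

SF₆: Δ = 15 − 1 = 14 ppt = 0.014 ppb; ΔF = 0.57 × 0.014 = 0.0080 W/m².

ΔF = 0.008 W/m²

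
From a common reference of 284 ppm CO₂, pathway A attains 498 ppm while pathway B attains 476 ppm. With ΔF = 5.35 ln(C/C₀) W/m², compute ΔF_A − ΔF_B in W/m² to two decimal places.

ΔF_A = 5.35 ln(498/284) = 5.35 × 0.56163 = 3.0047 W/m².
ΔF_B = 5.35 ln(476/284) = 5.35 × 0.51644 = 2.7630 W/m².
Difference: 3.0047 − 2.7630 = 0.2417 W/m².

ΔF_A − ΔF_B = 0.24 W/m²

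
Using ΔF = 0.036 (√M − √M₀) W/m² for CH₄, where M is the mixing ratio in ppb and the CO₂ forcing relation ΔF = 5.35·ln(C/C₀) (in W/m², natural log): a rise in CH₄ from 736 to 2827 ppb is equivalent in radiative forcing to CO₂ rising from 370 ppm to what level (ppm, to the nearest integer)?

CH₄ forcing: 0.036 × (√2827 − √736) = 0.036 × (53.1695 − 27.1293) = 0.036 × 26.0402 = 0.93745 W/m².
Set 5.35 ln(C/370) = 0.93745: ln(C/370) = 0.93745/5.35 = 0.17522, so C = 370 × e^0.17522 = 370 × 1.19151 = 440.86 ppm.

C ≈ 441 ppm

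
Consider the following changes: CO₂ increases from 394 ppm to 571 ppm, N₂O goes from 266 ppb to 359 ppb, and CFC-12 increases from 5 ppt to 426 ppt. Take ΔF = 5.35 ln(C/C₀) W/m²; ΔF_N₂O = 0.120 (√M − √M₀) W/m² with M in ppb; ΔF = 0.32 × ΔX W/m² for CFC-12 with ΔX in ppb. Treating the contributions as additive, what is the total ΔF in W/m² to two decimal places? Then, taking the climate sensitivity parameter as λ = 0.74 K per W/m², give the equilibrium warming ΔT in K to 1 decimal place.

ΔF = 2.44 W/m²; ΔT = 1.8 K

CO₂: 5.35 × ln(571/394) = 5.35 × ln(1.44924) = 5.35 × 0.37104 = 1.9851 W/m².
N₂O: 0.120 × (√359 − √266) = 0.120 × (18.9473 − 16.3095) = 0.120 × 2.6378 = 0.3165 W/m².
CFC-12: Δ = 426 − 5 = 421 ppt = 0.421 ppb; ΔF = 0.32 × 0.421 = 0.1347 W/m².
Total ΔF = 1.9851 + 0.3165 + 0.1347 = 2.4363 W/m².
ΔT = λ ΔF = 0.74 × 2.44 = 1.8056 K.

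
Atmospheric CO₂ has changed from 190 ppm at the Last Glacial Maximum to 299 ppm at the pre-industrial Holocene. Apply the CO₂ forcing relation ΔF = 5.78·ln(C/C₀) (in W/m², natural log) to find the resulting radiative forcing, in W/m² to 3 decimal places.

CO₂ absorption bands are partially saturated, so forcing scales with the logarithm of the concentration ratio.
CO₂: 5.78 × ln(299/190) = 5.78 × ln(1.57368) = 5.78 × 0.45342 = 2.6208 W/m².

ΔF = 2.621 W/m²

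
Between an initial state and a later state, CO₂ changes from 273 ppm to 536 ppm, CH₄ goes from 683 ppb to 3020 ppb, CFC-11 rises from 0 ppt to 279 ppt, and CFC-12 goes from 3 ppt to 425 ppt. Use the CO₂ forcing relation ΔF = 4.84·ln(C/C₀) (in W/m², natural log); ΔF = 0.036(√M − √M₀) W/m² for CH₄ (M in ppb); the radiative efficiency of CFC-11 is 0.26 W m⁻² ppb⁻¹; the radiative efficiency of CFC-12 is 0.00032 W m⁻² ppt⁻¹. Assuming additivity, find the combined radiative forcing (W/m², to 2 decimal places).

CO₂: 4.84 × ln(536/273) = 4.84 × ln(1.96337) = 4.84 × 0.67466 = 3.2654 W/m².
CH₄: 0.036 × (√3020 − √683) = 0.036 × (54.9545 − 26.1343) = 0.036 × 28.8202 = 1.0375 W/m².
CFC-11: Δ = 279 − 0 = 279 ppt = 0.279 ppb; ΔF = 0.26 × 0.279 = 0.0725 W/m².
CFC-12: ΔF = 0.00032 × (425 − 3) = 0.00032 × 422 = 0.1350 W/m².
Total ΔF = 3.2654 + 1.0375 + 0.0725 + 0.1350 = 4.5104 W/m².

ΔF = 4.51 W/m²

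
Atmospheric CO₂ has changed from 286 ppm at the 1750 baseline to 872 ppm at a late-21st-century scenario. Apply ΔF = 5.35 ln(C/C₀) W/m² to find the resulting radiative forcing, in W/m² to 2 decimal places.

ΔF = 5.96 W/m²

CO₂: 5.35 × ln(872/286) = 5.35 × ln(3.04895) = 5.35 × 1.11480 = 5.9642 W/m².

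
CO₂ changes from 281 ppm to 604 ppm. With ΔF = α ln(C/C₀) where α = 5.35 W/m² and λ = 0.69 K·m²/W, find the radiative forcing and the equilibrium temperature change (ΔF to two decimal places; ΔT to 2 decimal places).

ΔF = 4.09 W/m²; ΔT = 2.82 K

CO₂: 5.35 × ln(604/281) = 5.35 × ln(2.14947) = 5.35 × 0.76522 = 4.0939 W/m².
ΔT = λ ΔF = 0.69 × 4.09 = 2.8221 K.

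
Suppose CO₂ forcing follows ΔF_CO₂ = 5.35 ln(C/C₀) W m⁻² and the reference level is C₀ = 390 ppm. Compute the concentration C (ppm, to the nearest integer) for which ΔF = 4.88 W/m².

C ≈ 971 ppm

Set 5.35 ln(C/390) = 4.88, so ln(C/390) = 4.88/5.35 = 0.91215.
Then C/390 = e^0.91215 = 2.48967, giving C = 390 × 2.48967 = 970.97 ppm.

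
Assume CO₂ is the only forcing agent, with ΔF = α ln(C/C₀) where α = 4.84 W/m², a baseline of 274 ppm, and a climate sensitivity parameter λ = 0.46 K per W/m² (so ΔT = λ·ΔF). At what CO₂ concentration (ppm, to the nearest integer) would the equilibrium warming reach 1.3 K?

C ≈ 491 ppm

Required forcing: ΔF = ΔT/λ = 1.3/0.46 = 2.8261 W/m².
Then ln(C/274) = ΔF/4.84 = 2.8261/4.84 = 0.58390.
So C = 274 × e^0.58390 = 274 × 1.79302 = 491.29 ppm.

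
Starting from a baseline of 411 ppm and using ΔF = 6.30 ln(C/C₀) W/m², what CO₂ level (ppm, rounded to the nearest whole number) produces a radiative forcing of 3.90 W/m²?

C ≈ 763 ppm

Set 6.30 ln(C/411) = 3.90, so ln(C/411) = 3.90/6.30 = 0.61905.
Then C/411 = e^0.61905 = 1.85716, giving C = 411 × 1.85716 = 763.29 ppm.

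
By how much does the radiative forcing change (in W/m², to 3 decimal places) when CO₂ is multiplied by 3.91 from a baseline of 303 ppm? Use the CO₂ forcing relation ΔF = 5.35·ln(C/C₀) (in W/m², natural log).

ΔF = 7.295 W/m²

Because the forcing depends only on the ratio C/C₀, the initial concentration does not enter.
ΔF = 5.35 × ln(3.91) = 5.35 × 1.36354 = 7.2949 W/m².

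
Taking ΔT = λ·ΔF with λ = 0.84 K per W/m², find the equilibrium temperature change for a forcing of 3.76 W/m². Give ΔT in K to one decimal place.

ΔT = 3.2 K

ΔT = λ ΔF = 0.84 × 3.76 = 3.1584 K.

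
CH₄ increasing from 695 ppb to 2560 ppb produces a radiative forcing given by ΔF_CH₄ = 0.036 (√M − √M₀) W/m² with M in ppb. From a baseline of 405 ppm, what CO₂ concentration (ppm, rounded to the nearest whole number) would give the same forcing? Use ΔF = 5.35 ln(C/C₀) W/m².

CH₄ forcing: 0.036 × (√2560 − √695) = 0.036 × (50.5964 − 26.3629) = 0.036 × 24.2335 = 0.87241 W/m².
Set 5.35 ln(C/405) = 0.87241: ln(C/405) = 0.87241/5.35 = 0.16307, so C = 405 × e^0.16307 = 405 × 1.17712 = 476.73 ppm.

C ≈ 477 ppm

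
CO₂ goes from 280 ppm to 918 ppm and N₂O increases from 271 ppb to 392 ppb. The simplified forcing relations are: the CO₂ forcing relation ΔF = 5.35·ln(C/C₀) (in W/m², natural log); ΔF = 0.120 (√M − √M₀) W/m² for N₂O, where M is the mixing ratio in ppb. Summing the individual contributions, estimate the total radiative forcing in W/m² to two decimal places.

ΔF = 6.75 W/m²

CO₂: 5.35 × ln(918/280) = 5.35 × ln(3.27857) = 5.35 × 1.18741 = 6.3526 W/m².
N₂O: 0.120 × (√392 − √271) = 0.120 × (19.7990 − 16.4621) = 0.120 × 3.3369 = 0.4004 W/m².
Total ΔF = 6.3526 + 0.4004 = 6.7530 W/m².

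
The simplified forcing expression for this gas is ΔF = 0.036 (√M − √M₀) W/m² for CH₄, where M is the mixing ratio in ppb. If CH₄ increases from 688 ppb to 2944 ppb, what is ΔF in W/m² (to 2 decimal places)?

CH₄: 0.036 × (√2944 − √688) = 0.036 × (54.2586 − 26.2298) = 0.036 × 28.0288 = 1.0090 W/m².

ΔF = 1.01 W/m²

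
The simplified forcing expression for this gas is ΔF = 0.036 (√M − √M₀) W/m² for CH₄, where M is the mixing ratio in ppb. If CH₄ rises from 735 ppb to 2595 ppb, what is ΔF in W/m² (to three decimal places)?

CH₄: 0.036 × (√2595 − √735) = 0.036 × (50.9411 − 27.1109) = 0.036 × 23.8302 = 0.8579 W/m².

ΔF = 0.858 W/m²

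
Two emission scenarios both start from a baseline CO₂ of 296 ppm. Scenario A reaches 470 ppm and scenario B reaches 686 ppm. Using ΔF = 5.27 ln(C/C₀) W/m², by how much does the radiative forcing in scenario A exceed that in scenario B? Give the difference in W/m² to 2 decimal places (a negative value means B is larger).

ΔF_A − ΔF_B = -1.99 W/m²

ΔF_A = 5.27 ln(470/296) = 5.27 × 0.46237 = 2.4367 W/m².
ΔF_B = 5.27 ln(686/296) = 5.27 × 0.84052 = 4.4295 W/m².
Difference: 2.4367 − 4.4295 = -1.9928 W/m².
(Equivalently, ΔF_A − ΔF_B = 5.27 ln(470/686) = 5.27 × -0.37814 = -1.9928 W/m².)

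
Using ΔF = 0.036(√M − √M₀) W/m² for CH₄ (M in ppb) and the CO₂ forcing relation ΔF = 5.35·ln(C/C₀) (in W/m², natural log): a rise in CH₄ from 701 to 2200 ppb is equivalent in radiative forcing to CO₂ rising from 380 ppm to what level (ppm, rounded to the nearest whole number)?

C ≈ 436 ppm

CH₄ forcing: 0.036 × (√2200 − √701) = 0.036 × (46.9042 − 26.4764) = 0.036 × 20.4278 = 0.73540 W/m².
Set 5.35 ln(C/380) = 0.73540: ln(C/380) = 0.73540/5.35 = 0.13746, so C = 380 × e^0.13746 = 380 × 1.14736 = 436.00 ppm.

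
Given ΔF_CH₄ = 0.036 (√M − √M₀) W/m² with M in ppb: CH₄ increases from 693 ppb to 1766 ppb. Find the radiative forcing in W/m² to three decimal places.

ΔF = 0.565 W/m²

CH₄: 0.036 × (√1766 − √693) = 0.036 × (42.0238 − 26.3249) = 0.036 × 15.6989 = 0.5652 W/m².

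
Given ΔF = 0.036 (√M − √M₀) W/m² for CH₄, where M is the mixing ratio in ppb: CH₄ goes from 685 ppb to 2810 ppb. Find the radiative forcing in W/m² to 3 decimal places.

ΔF = 0.966 W/m²

CH₄: 0.036 × (√2810 − √685) = 0.036 × (53.0094 − 26.1725) = 0.036 × 26.8369 = 0.9661 W/m².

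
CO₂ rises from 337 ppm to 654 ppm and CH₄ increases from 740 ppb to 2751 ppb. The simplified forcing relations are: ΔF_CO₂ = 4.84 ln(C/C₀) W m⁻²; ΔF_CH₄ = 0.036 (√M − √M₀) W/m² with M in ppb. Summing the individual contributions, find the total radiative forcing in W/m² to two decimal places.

CO₂: 4.84 × ln(654/337) = 4.84 × ln(1.94065) = 4.84 × 0.66302 = 3.2090 W/m².
CH₄: 0.036 × (√2751 − √740) = 0.036 × (52.4500 − 27.2029) = 0.036 × 25.2471 = 0.9089 W/m².
Total ΔF = 3.2090 + 0.9089 = 4.1179 W/m².

ΔF = 4.12 W/m²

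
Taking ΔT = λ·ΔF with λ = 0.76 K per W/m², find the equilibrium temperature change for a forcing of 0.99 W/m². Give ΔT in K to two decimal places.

ΔT = 0.75 K

ΔT = λ ΔF = 0.76 × 0.99 = 0.7524 K.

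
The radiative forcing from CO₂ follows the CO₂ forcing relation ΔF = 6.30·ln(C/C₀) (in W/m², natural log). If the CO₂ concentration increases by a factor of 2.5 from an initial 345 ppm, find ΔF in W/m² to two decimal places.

Because the forcing depends only on the ratio C/C₀, the initial concentration does not enter.
ΔF = 6.30 × ln(2.5) = 6.30 × 0.91629 = 5.7726 W/m².

ΔF = 5.77 W/m²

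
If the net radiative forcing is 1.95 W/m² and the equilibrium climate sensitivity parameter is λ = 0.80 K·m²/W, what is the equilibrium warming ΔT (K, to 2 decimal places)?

ΔT = λ ΔF = 0.80 × 1.95 = 1.5600 K.

ΔT = 1.56 K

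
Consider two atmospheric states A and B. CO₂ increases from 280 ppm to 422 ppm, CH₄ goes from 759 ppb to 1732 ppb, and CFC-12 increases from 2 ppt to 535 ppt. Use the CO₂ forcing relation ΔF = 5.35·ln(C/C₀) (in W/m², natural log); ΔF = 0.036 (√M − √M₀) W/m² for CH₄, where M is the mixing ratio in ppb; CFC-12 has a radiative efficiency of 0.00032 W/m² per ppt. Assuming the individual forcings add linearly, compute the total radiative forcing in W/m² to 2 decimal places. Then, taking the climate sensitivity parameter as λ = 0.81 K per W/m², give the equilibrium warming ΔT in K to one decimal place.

CO₂: 5.35 × ln(422/280) = 5.35 × ln(1.50714) = 5.35 × 0.41021 = 2.1946 W/m².
CH₄: 0.036 × (√1732 − √759) = 0.036 × (41.6173 − 27.5500) = 0.036 × 14.0673 = 0.5064 W/m².
CFC-12: ΔF = 0.00032 × (535 − 2) = 0.00032 × 533 = 0.1706 W/m².
Total ΔF = 2.1946 + 0.5064 + 0.1706 = 2.8716 W/m².
ΔT = λ ΔF = 0.81 × 2.87 = 2.3247 K.

ΔF = 2.87 W/m²; ΔT = 2.3 K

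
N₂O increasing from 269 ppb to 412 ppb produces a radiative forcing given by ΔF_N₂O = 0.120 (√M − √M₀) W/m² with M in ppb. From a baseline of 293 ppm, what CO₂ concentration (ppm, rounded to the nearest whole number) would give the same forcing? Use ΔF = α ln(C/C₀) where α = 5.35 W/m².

C ≈ 320 ppm

N₂O forcing: 0.120 × (√412 − √269) = 0.120 × (20.2978 − 16.4012) = 0.120 × 3.8966 = 0.46759 W/m².
Set 5.35 ln(C/293) = 0.46759: ln(C/293) = 0.46759/5.35 = 0.08740, so C = 293 × e^0.08740 = 293 × 1.09133 = 319.76 ppm.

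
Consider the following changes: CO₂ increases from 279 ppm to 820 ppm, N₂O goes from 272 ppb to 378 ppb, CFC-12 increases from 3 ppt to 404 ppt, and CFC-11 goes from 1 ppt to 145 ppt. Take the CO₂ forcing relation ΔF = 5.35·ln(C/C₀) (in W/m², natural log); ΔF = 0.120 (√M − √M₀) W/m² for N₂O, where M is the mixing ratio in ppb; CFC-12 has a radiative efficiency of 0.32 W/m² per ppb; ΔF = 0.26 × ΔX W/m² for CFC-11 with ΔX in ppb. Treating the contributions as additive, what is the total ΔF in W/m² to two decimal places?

CO₂: 5.35 × ln(820/279) = 5.35 × ln(2.93907) = 5.35 × 1.07809 = 5.7678 W/m².
N₂O: 0.120 × (√378 − √272) = 0.120 × (19.4422 − 16.4924) = 0.120 × 2.9498 = 0.3540 W/m².
CFC-12: Δ = 404 − 3 = 401 ppt = 0.401 ppb; ΔF = 0.32 × 0.401 = 0.1283 W/m².
CFC-11: Δ = 145 − 1 = 144 ppt = 0.144 ppb; ΔF = 0.26 × 0.144 = 0.0374 W/m².
Total ΔF = 5.7678 + 0.3540 + 0.1283 + 0.0374 = 6.2875 W/m².

ΔF = 6.29 W/m²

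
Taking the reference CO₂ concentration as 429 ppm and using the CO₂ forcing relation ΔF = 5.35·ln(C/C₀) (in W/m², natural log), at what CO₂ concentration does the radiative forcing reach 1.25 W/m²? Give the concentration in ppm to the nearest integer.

Set 5.35 ln(C/429) = 1.25, so ln(C/429) = 1.25/5.35 = 0.23364.
Then C/429 = e^0.23364 = 1.26319, giving C = 429 × 1.26319 = 541.91 ppm.

C ≈ 542 ppm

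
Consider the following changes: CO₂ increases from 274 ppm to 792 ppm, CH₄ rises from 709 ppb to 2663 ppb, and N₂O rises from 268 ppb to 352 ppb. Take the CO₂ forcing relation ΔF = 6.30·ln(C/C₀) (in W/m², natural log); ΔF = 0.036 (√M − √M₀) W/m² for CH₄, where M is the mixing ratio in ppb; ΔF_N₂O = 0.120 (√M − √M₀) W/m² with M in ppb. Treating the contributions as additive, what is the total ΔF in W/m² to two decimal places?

CO₂: 6.30 × ln(792/274) = 6.30 × ln(2.89051) = 6.30 × 1.06143 = 6.6870 W/m².
CH₄: 0.036 × (√2663 − √709) = 0.036 × (51.6043 − 26.6271) = 0.036 × 24.9772 = 0.8992 W/m².
N₂O: 0.120 × (√352 − √268) = 0.120 × (18.7617 − 16.3707) = 0.120 × 2.3910 = 0.2869 W/m².
Total ΔF = 6.6870 + 0.8992 + 0.2869 = 7.8731 W/m².

ΔF = 7.87 W/m²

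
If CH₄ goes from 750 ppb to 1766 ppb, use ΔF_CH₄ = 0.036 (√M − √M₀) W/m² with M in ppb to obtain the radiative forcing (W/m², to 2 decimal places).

CH₄: 0.036 × (√1766 − √750) = 0.036 × (42.0238 − 27.3861) = 0.036 × 14.6377 = 0.5270 W/m².

ΔF = 0.53 W/m²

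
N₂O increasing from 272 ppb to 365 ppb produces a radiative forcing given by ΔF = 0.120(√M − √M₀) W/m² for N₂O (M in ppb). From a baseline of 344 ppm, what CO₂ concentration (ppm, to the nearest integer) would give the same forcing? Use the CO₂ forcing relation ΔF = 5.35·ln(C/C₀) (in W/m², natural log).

N₂O forcing: 0.120 × (√365 − √272) = 0.120 × (19.1050 − 16.4924) = 0.120 × 2.6126 = 0.31351 W/m².
Set 5.35 ln(C/344) = 0.31351: ln(C/344) = 0.31351/5.35 = 0.05860, so C = 344 × e^0.05860 = 344 × 1.06035 = 364.76 ppm.

C ≈ 365 ppm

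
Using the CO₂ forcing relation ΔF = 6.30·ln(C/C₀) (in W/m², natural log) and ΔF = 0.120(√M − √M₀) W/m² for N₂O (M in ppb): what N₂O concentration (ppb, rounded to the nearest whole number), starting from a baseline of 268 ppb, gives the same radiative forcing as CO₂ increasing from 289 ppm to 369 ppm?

CO₂ forcing: 6.30 × ln(369/289) = 6.30 × 0.244370 = 1.53953 W/m².
Set 0.120(√M − √268) = 1.53953: √M = 1.53953/0.120 + √268 = 12.8294 + 16.3707 = 29.2001.
M = (29.2001)² = 852.65 ppb.

M ≈ 853 ppb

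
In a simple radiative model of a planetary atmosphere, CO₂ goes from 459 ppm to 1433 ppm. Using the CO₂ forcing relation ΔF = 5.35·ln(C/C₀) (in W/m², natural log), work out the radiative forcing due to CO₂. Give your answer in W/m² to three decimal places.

ΔF = 6.091 W/m²

CO₂ absorption bands are partially saturated, so forcing scales with the logarithm of the concentration ratio.
CO₂: 5.35 × ln(1433/459) = 5.35 × ln(3.12200) = 5.35 × 1.13847 = 6.0908 W/m².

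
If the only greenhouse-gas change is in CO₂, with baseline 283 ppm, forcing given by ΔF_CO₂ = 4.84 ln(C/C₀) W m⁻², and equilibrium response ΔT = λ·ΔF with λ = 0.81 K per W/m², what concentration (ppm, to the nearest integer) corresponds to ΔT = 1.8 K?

Required forcing: ΔF = ΔT/λ = 1.8/0.81 = 2.2222 W/m².
Then ln(C/283) = ΔF/4.84 = 2.2222/4.84 = 0.45913.
So C = 283 × e^0.45913 = 283 × 1.58270 = 447.90 ppm.

C ≈ 448 ppm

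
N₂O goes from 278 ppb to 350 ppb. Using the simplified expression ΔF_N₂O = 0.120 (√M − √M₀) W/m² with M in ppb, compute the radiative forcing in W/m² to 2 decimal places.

N₂O: 0.120 × (√350 − √278) = 0.120 × (18.7083 − 16.6733) = 0.120 × 2.0350 = 0.2442 W/m².

ΔF = 0.24 W/m²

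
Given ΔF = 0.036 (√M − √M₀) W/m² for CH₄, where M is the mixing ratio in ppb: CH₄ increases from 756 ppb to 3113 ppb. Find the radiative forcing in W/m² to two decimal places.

ΔF = 1.02 W/m²

CH₄: 0.036 × (√3113 − √756) = 0.036 × (55.7943 − 27.4955) = 0.036 × 28.2988 = 1.0188 W/m².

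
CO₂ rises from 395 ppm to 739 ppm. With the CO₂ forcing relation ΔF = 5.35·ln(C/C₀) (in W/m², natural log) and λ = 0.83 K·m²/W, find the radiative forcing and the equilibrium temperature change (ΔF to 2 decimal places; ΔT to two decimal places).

ΔF = 3.35 W/m²; ΔT = 2.78 K

CO₂: 5.35 × ln(739/395) = 5.35 × ln(1.87089) = 5.35 × 0.62641 = 3.3513 W/m².
ΔT = λ ΔF = 0.83 × 3.35 = 2.7805 K.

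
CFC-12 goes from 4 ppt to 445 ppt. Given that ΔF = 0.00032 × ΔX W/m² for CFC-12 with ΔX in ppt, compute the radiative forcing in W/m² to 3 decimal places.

CFC-12: ΔF = 0.00032 × (445 − 4) = 0.00032 × 441 = 0.1411 W/m².

ΔF = 0.141 W/m²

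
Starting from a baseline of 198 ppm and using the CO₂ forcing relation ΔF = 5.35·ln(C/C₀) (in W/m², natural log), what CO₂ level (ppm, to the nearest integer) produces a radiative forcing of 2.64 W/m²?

Set 5.35 ln(C/198) = 2.64, so ln(C/198) = 2.64/5.35 = 0.49346.
Then C/198 = e^0.49346 = 1.63797, giving C = 198 × 1.63797 = 324.32 ppm.

C ≈ 324 ppm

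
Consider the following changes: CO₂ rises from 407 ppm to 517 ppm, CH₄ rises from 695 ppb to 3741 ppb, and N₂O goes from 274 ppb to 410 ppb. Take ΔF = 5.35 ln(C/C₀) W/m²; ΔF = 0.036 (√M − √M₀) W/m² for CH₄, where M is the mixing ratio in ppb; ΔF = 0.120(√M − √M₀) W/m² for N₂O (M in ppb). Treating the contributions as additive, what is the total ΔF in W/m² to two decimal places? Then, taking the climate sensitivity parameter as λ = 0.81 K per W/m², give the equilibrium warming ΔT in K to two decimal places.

CO₂: 5.35 × ln(517/407) = 5.35 × ln(1.27027) = 5.35 × 0.23923 = 1.2799 W/m².
CH₄: 0.036 × (√3741 − √695) = 0.036 × (61.1637 − 26.3629) = 0.036 × 34.8008 = 1.2528 W/m².
N₂O: 0.120 × (√410 − √274) = 0.120 × (20.2485 − 16.5529) = 0.120 × 3.6956 = 0.4435 W/m².
Total ΔF = 1.2799 + 1.2528 + 0.4435 = 2.9762 W/m².
ΔT = λ ΔF = 0.81 × 2.98 = 2.4138 K.

ΔF = 2.98 W/m²; ΔT = 2.41 K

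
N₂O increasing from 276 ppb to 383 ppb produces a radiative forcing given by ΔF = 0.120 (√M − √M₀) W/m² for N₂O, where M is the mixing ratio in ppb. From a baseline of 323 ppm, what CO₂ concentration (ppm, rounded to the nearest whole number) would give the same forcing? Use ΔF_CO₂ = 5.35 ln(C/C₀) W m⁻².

C ≈ 345 ppm

N₂O forcing: 0.120 × (√383 − √276) = 0.120 × (19.5704 − 16.6132) = 0.120 × 2.9572 = 0.35486 W/m².
Set 5.35 ln(C/323) = 0.35486: ln(C/323) = 0.35486/5.35 = 0.06633, so C = 323 × e^0.06633 = 323 × 1.06858 = 345.15 ppm.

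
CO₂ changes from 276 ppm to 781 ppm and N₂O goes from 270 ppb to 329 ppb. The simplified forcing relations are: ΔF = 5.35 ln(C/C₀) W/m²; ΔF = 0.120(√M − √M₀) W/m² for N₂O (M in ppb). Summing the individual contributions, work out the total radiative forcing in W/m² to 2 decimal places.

ΔF = 5.77 W/m²

CO₂: 5.35 × ln(781/276) = 5.35 × ln(2.82971) = 5.35 × 1.04017 = 5.5649 W/m².
N₂O: 0.120 × (√329 − √270) = 0.120 × (18.1384 − 16.4317) = 0.120 × 1.7067 = 0.2048 W/m².
Total ΔF = 5.5649 + 0.2048 = 5.7697 W/m².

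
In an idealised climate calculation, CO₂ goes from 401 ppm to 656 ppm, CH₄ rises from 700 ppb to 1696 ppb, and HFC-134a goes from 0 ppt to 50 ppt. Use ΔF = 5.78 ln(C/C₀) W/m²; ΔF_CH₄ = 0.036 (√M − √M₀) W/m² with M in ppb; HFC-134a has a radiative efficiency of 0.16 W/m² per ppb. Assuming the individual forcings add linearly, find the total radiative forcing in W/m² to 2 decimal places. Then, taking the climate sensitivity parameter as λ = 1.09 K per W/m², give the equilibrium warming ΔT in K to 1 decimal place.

ΔF = 3.38 W/m²; ΔT = 3.7 K

CO₂: 5.78 × ln(656/401) = 5.78 × ln(1.63591) = 5.78 × 0.49220 = 2.8449 W/m².
CH₄: 0.036 × (√1696 − √700) = 0.036 × (41.1825 − 26.4575) = 0.036 × 14.7250 = 0.5301 W/m².
HFC-134a: Δ = 50 − 0 = 50 ppt = 0.050 ppb; ΔF = 0.16 × 0.050 = 0.0080 W/m².
Total ΔF = 2.8449 + 0.5301 + 0.0080 = 3.3830 W/m².
ΔT = λ ΔF = 1.09 × 3.38 = 3.6842 K.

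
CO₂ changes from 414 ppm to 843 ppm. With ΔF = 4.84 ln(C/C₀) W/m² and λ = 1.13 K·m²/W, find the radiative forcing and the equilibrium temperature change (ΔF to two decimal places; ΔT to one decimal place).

CO₂: 4.84 × ln(843/414) = 4.84 × ln(2.03623) = 4.84 × 0.71110 = 3.4417 W/m².
ΔT = λ ΔF = 1.13 × 3.44 = 3.8872 K.

ΔF = 3.44 W/m²; ΔT = 3.9 K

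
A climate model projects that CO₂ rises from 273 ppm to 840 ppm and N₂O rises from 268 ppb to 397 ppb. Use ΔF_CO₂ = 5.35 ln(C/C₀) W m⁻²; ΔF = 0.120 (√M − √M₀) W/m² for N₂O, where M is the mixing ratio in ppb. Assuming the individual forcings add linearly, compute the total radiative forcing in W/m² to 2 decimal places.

ΔF = 6.44 W/m²

CO₂: 5.35 × ln(840/273) = 5.35 × ln(3.07692) = 5.35 × 1.12393 = 6.0130 W/m².
N₂O: 0.120 × (√397 − √268) = 0.120 × (19.9249 − 16.3707) = 0.120 × 3.5542 = 0.4265 W/m².
Total ΔF = 6.0130 + 0.4265 = 6.4395 W/m².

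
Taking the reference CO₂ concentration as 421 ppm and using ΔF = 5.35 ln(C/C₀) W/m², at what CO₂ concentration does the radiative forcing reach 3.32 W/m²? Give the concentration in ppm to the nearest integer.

Set 5.35 ln(C/421) = 3.32, so ln(C/421) = 3.32/5.35 = 0.62056.
Then C/421 = e^0.62056 = 1.85997, giving C = 421 × 1.85997 = 783.05 ppm.

C ≈ 783 ppm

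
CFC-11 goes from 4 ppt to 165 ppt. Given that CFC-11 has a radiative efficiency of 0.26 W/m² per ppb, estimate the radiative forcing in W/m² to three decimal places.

CFC-11: Δ = 165 − 4 = 161 ppt = 0.161 ppb; ΔF = 0.26 × 0.161 = 0.0419 W/m².

ΔF = 0.042 W/m²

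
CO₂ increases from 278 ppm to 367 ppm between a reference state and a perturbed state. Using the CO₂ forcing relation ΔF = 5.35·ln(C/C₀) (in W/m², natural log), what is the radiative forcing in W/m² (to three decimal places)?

CO₂: 5.35 × ln(367/278) = 5.35 × ln(1.32014) = 5.35 × 0.27774 = 1.4859 W/m².

ΔF = 1.486 W/m²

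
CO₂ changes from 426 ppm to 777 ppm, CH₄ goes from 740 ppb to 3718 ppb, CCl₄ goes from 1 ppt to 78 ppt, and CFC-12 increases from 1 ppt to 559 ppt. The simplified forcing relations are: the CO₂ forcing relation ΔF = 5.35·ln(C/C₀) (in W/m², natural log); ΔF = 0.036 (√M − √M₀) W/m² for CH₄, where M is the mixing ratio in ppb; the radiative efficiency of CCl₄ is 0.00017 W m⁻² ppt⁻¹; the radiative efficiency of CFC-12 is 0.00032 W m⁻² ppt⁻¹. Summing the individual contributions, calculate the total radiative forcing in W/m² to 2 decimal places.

CO₂: 5.35 × ln(777/426) = 5.35 × ln(1.82394) = 5.35 × 0.60100 = 3.2154 W/m².
CH₄: 0.036 × (√3718 − √740) = 0.036 × (60.9754 − 27.2029) = 0.036 × 33.7725 = 1.2158 W/m².
CCl₄: ΔF = 0.00017 × (78 − 1) = 0.00017 × 77 = 0.0131 W/m².
CFC-12: ΔF = 0.00032 × (559 − 1) = 0.00032 × 558 = 0.1786 W/m².
Total ΔF = 3.2154 + 1.2158 + 0.0131 + 0.1786 = 4.6229 W/m².

ΔF = 4.62 W/m²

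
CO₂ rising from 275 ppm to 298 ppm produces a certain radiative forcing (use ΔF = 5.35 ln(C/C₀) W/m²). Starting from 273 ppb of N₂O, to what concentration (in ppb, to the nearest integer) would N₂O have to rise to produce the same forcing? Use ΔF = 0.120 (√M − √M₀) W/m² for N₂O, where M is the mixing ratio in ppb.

CO₂ forcing: 5.35 × ln(298/275) = 5.35 × 0.080322 = 0.42972 W/m².
Set 0.120(√M − √273) = 0.42972: √M = 0.42972/0.120 + √273 = 3.5810 + 16.5227 = 20.1037.
M = (20.1037)² = 404.16 ppb.

M ≈ 404 ppb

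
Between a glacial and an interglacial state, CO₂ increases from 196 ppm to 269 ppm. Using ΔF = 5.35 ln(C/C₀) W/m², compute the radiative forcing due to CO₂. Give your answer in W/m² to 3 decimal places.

ΔF = 1.694 W/m²

CO₂: 5.35 × ln(269/196) = 5.35 × ln(1.37245) = 5.35 × 0.31660 = 1.6938 W/m².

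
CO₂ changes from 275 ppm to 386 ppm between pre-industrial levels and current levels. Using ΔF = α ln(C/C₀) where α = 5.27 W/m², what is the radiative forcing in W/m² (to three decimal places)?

ΔF = 1.787 W/m²

CO₂: 5.27 × ln(386/275) = 5.27 × ln(1.40364) = 5.27 × 0.33907 = 1.7869 W/m².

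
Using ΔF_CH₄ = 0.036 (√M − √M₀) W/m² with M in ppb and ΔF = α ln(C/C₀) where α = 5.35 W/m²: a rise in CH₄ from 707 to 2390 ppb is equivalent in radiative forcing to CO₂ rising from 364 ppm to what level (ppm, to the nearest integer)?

CH₄ forcing: 0.036 × (√2390 − √707) = 0.036 × (48.8876 − 26.5895) = 0.036 × 22.2981 = 0.80273 W/m².
Set 5.35 ln(C/364) = 0.80273: ln(C/364) = 0.80273/5.35 = 0.15004, so C = 364 × e^0.15004 = 364 × 1.16188 = 422.92 ppm.

C ≈ 423 ppm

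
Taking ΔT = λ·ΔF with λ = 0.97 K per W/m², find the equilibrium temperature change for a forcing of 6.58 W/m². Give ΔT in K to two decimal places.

ΔT = λ ΔF = 0.97 × 6.58 = 6.3826 K.

ΔT = 6.38 K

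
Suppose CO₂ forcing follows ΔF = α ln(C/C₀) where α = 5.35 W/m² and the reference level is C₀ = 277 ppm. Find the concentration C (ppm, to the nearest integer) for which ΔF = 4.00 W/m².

C ≈ 585 ppm

Set 5.35 ln(C/277) = 4.00, so ln(C/277) = 4.00/5.35 = 0.74766.
Then C/277 = e^0.74766 = 2.11205, giving C = 277 × 2.11205 = 585.04 ppm.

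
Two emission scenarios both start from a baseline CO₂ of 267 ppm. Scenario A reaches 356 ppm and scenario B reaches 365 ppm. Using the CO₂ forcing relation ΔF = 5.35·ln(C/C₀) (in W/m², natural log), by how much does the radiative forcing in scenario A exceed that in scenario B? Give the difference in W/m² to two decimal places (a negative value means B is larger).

ΔF_A − ΔF_B = -0.13 W/m²

ΔF_A = 5.35 ln(356/267) = 5.35 × 0.28768 = 1.5391 W/m².
ΔF_B = 5.35 ln(365/267) = 5.35 × 0.31265 = 1.6727 W/m².
Difference: 1.5391 − 1.6727 = -0.1336 W/m².
(Equivalently, ΔF_A − ΔF_B = 5.35 ln(356/365) = 5.35 × -0.02497 = -0.1336 W/m².)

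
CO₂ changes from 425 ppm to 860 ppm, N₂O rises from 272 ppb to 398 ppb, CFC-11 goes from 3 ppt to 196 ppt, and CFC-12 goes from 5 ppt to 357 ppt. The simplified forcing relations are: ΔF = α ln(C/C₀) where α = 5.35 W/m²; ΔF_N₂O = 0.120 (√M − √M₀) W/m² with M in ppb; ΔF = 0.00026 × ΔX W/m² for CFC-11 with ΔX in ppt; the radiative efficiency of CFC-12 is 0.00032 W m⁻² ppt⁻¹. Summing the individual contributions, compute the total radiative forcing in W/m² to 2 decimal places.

ΔF = 4.35 W/m²

CO₂: 5.35 × ln(860/425) = 5.35 × ln(2.02353) = 5.35 × 0.70484 = 3.7709 W/m².
N₂O: 0.120 × (√398 − √272) = 0.120 × (19.9499 − 16.4924) = 0.120 × 3.4575 = 0.4149 W/m².
CFC-11: ΔF = 0.00026 × (196 − 3) = 0.00026 × 193 = 0.0502 W/m².
CFC-12: ΔF = 0.00032 × (357 − 5) = 0.00032 × 352 = 0.1126 W/m².
Total ΔF = 3.7709 + 0.4149 + 0.0502 + 0.1126 = 4.3486 W/m².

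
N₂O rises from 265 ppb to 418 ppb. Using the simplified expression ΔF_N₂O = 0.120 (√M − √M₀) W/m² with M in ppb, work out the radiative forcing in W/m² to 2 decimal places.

N₂O: 0.120 × (√418 − √265) = 0.120 × (20.4450 − 16.2788) = 0.120 × 4.1662 = 0.4999 W/m².

ΔF = 0.50 W/m²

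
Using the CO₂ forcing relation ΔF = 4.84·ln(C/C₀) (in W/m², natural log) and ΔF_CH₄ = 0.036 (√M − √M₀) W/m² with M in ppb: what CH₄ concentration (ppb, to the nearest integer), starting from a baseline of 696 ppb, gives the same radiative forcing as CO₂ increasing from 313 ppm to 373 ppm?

M ≈ 2496 ppb

CO₂ forcing: 4.84 × ln(373/313) = 4.84 × 0.175375 = 0.84882 W/m².
Set 0.036(√M − √696) = 0.84882: √M = 0.84882/0.036 + √696 = 23.5783 + 26.3818 = 49.9601.
M = (49.9601)² = 2496.01 ppb.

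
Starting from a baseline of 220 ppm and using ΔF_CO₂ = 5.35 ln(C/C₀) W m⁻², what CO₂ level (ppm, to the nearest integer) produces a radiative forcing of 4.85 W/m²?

C ≈ 545 ppm

Set 5.35 ln(C/220) = 4.85, so ln(C/220) = 4.85/5.35 = 0.90654.
Then C/220 = e^0.90654 = 2.47574, giving C = 220 × 2.47574 = 544.66 ppm.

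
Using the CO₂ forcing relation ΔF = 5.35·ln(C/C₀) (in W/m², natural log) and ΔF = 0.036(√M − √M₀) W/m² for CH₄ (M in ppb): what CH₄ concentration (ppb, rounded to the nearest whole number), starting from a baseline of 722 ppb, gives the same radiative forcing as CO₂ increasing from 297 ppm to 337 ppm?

M ≈ 2084 ppb

CO₂ forcing: 5.35 × ln(337/297) = 5.35 × 0.126351 = 0.67598 W/m².
Set 0.036(√M − √722) = 0.67598: √M = 0.67598/0.036 + √722 = 18.7772 + 26.8701 = 45.6473.
M = (45.6473)² = 2083.68 ppb.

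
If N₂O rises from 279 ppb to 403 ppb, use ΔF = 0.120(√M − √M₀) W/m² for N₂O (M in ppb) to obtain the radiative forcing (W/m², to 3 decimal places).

ΔF = 0.405 W/m²

N₂O: 0.120 × (√403 − √279) = 0.120 × (20.0749 − 16.7033) = 0.120 × 3.3716 = 0.4046 W/m².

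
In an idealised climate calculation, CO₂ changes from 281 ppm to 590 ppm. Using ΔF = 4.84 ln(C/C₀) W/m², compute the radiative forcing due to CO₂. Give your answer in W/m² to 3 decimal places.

ΔF = 3.590 W/m²

CO₂: 4.84 × ln(590/281) = 4.84 × ln(2.09964) = 4.84 × 0.74177 = 3.5902 W/m².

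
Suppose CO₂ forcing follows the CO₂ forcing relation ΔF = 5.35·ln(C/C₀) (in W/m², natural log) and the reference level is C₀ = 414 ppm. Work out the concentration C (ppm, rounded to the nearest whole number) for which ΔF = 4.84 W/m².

Set 5.35 ln(C/414) = 4.84, so ln(C/414) = 4.84/5.35 = 0.90467.
Then C/414 = e^0.90467 = 2.47112, giving C = 414 × 2.47112 = 1023.04 ppm.

C ≈ 1023 ppm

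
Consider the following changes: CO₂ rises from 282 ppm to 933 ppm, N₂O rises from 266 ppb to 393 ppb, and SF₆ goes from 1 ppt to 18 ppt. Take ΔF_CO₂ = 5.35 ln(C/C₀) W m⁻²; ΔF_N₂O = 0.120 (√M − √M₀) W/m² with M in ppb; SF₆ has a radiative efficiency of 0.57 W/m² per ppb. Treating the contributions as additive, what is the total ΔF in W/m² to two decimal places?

ΔF = 6.83 W/m²

CO₂: 5.35 × ln(933/282) = 5.35 × ln(3.30851) = 5.35 × 1.19650 = 6.4013 W/m².
N₂O: 0.120 × (√393 − √266) = 0.120 × (19.8242 − 16.3095) = 0.120 × 3.5147 = 0.4218 W/m².
SF₆: Δ = 18 − 1 = 17 ppt = 0.017 ppb; ΔF = 0.57 × 0.017 = 0.0097 W/m².
Total ΔF = 6.4013 + 0.4218 + 0.0097 = 6.8328 W/m².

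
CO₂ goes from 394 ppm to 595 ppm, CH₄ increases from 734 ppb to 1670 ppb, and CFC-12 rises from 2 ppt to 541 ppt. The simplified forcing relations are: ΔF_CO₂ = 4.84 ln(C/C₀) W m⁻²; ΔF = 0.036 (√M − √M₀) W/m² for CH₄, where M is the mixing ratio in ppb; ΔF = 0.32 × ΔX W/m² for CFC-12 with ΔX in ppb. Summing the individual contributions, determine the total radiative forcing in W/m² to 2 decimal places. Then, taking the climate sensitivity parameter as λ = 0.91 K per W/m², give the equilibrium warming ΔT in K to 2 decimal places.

ΔF = 2.66 W/m²; ΔT = 2.42 K

CO₂: 4.84 × ln(595/394) = 4.84 × ln(1.51015) = 4.84 × 0.41221 = 1.9951 W/m².
CH₄: 0.036 × (√1670 − √734) = 0.036 × (40.8656 − 27.0924) = 0.036 × 13.7732 = 0.4958 W/m².
CFC-12: Δ = 541 − 2 = 539 ppt = 0.539 ppb; ΔF = 0.32 × 0.539 = 0.1725 W/m².
Total ΔF = 1.9951 + 0.4958 + 0.1725 = 2.6634 W/m².
ΔT = λ ΔF = 0.91 × 2.66 = 2.4206 K.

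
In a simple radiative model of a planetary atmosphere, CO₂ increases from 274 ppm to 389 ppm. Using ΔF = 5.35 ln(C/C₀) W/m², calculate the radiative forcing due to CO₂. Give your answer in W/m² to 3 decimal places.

CO₂ absorption bands are partially saturated, so forcing scales with the logarithm of the concentration ratio.
CO₂: 5.35 × ln(389/274) = 5.35 × ln(1.41971) = 5.35 × 0.35045 = 1.8749 W/m².

ΔF = 1.875 W/m²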